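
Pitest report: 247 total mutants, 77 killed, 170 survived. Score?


Mutation score = killed / total * 100
Mutation score = 77 / 247 * 100
Mutation score = 31.17%

31.17%


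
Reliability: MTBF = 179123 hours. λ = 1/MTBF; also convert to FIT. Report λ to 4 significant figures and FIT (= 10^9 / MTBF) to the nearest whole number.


Formula: λ = 1 / MTBF; FIT = λ × 1e9 = 1e9 / MTBF
λ = 1 / 179123 ≈ 5.583e-06 failures/hour
FIT = 1e9 / 179123 ≈ 5583 failures per 1e9 hours (nearest whole number)

λ = 5.583e-06 /h, FIT = 5583


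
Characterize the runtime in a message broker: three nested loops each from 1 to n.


Reasoning: three levels of nesting over n
Complexity: O(n^3)

O(n^3)


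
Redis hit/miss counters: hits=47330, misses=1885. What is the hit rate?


Formula: hit rate = hits / (hits + misses) * 100
hit rate = 47330 / (47330 + 1885) * 100
hit rate = 47330 / 49215 * 100
hit rate = 96.17%

96.17%


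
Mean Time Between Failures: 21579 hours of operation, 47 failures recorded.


Formula: MTBF = Total operating time / Number of failures
MTBF = 21579 / 47
MTBF = 459.13 hours

459.13 hours


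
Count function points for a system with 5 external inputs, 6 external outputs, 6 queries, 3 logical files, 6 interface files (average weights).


UFP = EI*4 + EO*5 + EQ*4 + ILF*10 + EIF*7
UFP = 5*4 + 6*5 + 6*4 + 3*10 + 6*7
UFP = 20 + 30 + 24 + 30 + 42
UFP = 146

146


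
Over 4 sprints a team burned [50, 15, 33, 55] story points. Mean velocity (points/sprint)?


Formula: Avg velocity = Total points / Number of sprints
Points: [50, 15, 33, 55]
Sum = 50 + 15 + 33 + 55 = 153
Avg velocity = 153 / 4 = 38.25 points/sprint

38.25 points/sprint


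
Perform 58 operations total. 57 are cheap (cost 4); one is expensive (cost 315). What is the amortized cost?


Formula: Amortized cost = Total cost / Operations
Total cost = (57 * 4) + (1 * 315)
Total cost = 228 + 315 = 543
Amortized = 543 / 58 = 9.3621

9.3621


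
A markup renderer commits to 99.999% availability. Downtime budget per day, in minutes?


Formula: allowed downtime = period * (100 - SLA) / 100
Period (day) = 1440 minutes
Unavailability fraction = (100 - 99.999) / 100
Allowed downtime = 1440 * (100 - 99.999) / 100
Allowed downtime = 0.0144 minutes

0.0144 minutes


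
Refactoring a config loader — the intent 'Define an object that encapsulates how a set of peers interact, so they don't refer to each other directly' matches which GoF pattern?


This matches the Mediator pattern

Mediator


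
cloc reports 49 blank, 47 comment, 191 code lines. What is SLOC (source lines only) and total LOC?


Total LOC = blank + comment + code
Total LOC = 49 + 47 + 191 = 287
SLOC (source only) = code = 191

Total LOC: 287, SLOC: 191


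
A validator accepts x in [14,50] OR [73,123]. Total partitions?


Valid ranges: [14,50] and [73,123]
Class 1: x < 14 — invalid
Class 2: 14 ≤ x ≤ 50 — valid
Class 3: 50 < x < 73 — invalid (gap between ranges)
Class 4: 73 ≤ x ≤ 123 — valid
Class 5: x > 123 — invalid
Total equivalence classes: 5

5 equivalence classes


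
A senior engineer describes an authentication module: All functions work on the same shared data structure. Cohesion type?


Reasoning: Functions share data
Type: Communicational cohesion

Communicational cohesion


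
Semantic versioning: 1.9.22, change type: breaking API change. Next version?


Current: 1.9.22
Change category: 'breaking API change' → major bump
SemVer rule: major bump → increment MAJOR, reset MINOR and PATCH to 0
New: 2.0.0

2.0.0


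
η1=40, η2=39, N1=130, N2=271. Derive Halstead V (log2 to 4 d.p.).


Formula: V = N * log2(η), where N = N1 + N2 and η = η1 + η2
η = 40 + 39 = 79
N = 130 + 271 = 401
log2(79) ≈ 6.3038
V = 401 * 6.3038 = 2527.82

2527.82


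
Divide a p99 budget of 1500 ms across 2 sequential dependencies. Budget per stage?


Formula: per_stage = total_budget / stages
per_stage = 1500 / 2
per_stage = 750.0 ms

750.0 ms


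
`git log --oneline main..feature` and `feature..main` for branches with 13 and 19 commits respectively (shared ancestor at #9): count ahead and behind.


Common ancestor: commit #9
feature commits after divergence: 13 - 9 = 4
main commits after divergence: 19 - 9 = 10
feature is 4 commits ahead of main
main is 10 commits ahead of feature

feature ahead: 4, main ahead: 10


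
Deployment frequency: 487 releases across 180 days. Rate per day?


Formula: deployments per day = releases / days
= 487 / 180
= 2.706 deploys/day
(equivalently, 18.94 deploys/week)

2.706 deploys/day


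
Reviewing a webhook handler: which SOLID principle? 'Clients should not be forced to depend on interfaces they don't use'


This describes the Interface Segregation Principle (ISP)

Interface Segregation Principle (ISP)


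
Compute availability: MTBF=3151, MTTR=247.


Availability = MTBF / (MTBF + MTTR)
Availability = 3151 / (3151 + 247)
Availability = 3151 / 3398
Availability = 92.731%

92.731%


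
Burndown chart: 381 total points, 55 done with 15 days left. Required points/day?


Formula: Required rate = Remaining points / Days left
Remaining = 381 - 55 = 326 points
Required rate = 326 / 15 = 21.73 points/day

21.73 points/day


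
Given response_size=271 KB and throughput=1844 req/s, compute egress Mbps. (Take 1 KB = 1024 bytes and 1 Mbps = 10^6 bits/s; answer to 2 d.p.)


Formula: Mbps = payload_bytes * RPS * 8 / 1e6
Payload per request = 271 KB = 271 * 1024 = 277504 bytes
Total bytes/sec = 277504 * 1844 = 511717376
Total bits/sec = 511717376 * 8 = 4093739008
Mbps = 4093739008 / 1e6 = 4093.74

4093.74 Mbps


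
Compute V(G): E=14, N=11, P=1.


Formula: V(G) = E - N + 2P
V(G) = 14 - 11 + 2*1
V(G) = 3 + 2
V(G) = 5

5


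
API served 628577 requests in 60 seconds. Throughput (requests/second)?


Formula: throughput = requests / seconds
throughput = 628577 / 60
throughput = 10476.28 requests/second

10476.28 requests/second


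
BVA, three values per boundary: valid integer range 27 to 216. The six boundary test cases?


Range: [27, 216]
Boundaries: just below min, min, min+1, max-1, max, just above max
Values: [26, 27, 28, 215, 216, 217]

[26, 27, 28, 215, 216, 217]


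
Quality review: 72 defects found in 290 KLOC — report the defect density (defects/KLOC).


Defect density = defects / KLOC
Defect density = 72 / 290
Defect density = 0.248 defects/KLOC

0.248 defects/KLOC


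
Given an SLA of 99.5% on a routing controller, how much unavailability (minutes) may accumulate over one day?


Formula: allowed downtime = period * (100 - SLA) / 100
Period (day) = 1440 minutes
Unavailability fraction = (100 - 99.5) / 100
Allowed downtime = 1440 * (100 - 99.5) / 100
Allowed downtime = 7.2 minutes

7.2 minutes


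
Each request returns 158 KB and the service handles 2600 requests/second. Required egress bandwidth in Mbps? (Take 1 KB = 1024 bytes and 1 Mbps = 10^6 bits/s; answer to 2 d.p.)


Formula: Mbps = payload_bytes * RPS * 8 / 1e6
Payload per request = 158 KB = 158 * 1024 = 161792 bytes
Total bytes/sec = 161792 * 2600 = 420659200
Total bits/sec = 420659200 * 8 = 3365273600
Mbps = 3365273600 / 1e6 = 3365.27

3365.27 Mbps


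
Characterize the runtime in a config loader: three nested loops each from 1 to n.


Reasoning: three levels of nesting over n
Complexity: O(n^3)

O(n^3)


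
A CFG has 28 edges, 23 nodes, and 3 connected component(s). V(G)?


Formula: V(G) = E - N + 2P
V(G) = 28 - 23 + 2*3
V(G) = 5 + 6
V(G) = 11

11


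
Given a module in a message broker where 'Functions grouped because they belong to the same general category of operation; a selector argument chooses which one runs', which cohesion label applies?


Reasoning: Grouped by category of activity, not by data or sequence
Type: Logical cohesion

Logical cohesion


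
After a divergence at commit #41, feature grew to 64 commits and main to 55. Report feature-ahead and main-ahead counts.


Common ancestor: commit #41
feature commits after divergence: 64 - 41 = 23
main commits after divergence: 55 - 41 = 14
feature is 23 commits ahead of main
main is 14 commits ahead of feature

feature ahead: 23, main ahead: 14


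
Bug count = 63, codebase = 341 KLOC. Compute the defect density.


Defect density = defects / KLOC
Defect density = 63 / 341
Defect density = 0.185 defects/KLOC

0.185 defects/KLOC


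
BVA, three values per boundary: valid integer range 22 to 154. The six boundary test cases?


Range: [22, 154]
Boundaries: just below min, min, min+1, max-1, max, just above max
Values: [21, 22, 23, 153, 154, 155]

[21, 22, 23, 153, 154, 155]


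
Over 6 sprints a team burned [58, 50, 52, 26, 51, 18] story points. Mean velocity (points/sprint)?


Formula: Avg velocity = Total points / Number of sprints
Points: [58, 50, 52, 26, 51, 18]
Sum = 58 + 50 + 52 + 26 + 51 + 18 = 255
Avg velocity = 255 / 6 = 42.5 points/sprint

42.5 points/sprint


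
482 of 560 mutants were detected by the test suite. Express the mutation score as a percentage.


Mutation score = killed / total * 100
Mutation score = 482 / 560 * 100
Mutation score = 86.07%

86.07%


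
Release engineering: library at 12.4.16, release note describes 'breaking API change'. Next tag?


Current: 12.4.16
Change category: 'breaking API change' → major bump
SemVer rule: major bump → increment MAJOR, reset MINOR and PATCH to 0
New: 13.0.0

13.0.0


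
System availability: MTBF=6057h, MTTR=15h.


Availability = MTBF / (MTBF + MTTR)
Availability = 6057 / (6057 + 15)
Availability = 6057 / 6072
Availability = 99.753%

99.753%


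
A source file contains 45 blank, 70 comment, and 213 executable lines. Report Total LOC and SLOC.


Total LOC = blank + comment + code
Total LOC = 45 + 70 + 213 = 328
SLOC (source only) = code = 213

Total LOC: 328, SLOC: 213


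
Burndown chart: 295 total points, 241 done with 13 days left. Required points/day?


Formula: Required rate = Remaining points / Days left
Remaining = 295 - 241 = 54 points
Required rate = 54 / 13 = 4.15 points/day

4.15 points/day


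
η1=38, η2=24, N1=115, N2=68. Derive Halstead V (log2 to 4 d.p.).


Formula: V = N * log2(η), where N = N1 + N2 and η = η1 + η2
η = 38 + 24 = 62
N = 115 + 68 = 183
log2(62) ≈ 5.9542
V = 183 * 5.9542 = 1089.62

1089.62


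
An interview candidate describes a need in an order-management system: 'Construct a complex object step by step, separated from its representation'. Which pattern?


This matches the Builder pattern

Builder


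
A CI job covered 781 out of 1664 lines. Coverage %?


Coverage = covered / total * 100
Coverage = 781 / 1664 * 100
Coverage = 46.94%

46.94%


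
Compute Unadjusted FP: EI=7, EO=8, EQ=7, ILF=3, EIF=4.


UFP = EI*4 + EO*5 + EQ*4 + ILF*10 + EIF*7
UFP = 7*4 + 8*5 + 7*4 + 3*10 + 4*7
UFP = 28 + 40 + 28 + 30 + 28
UFP = 154

154


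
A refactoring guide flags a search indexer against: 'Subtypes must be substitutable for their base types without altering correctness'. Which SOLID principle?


This describes the Liskov Substitution Principle (LSP)

Liskov Substitution Principle (LSP)


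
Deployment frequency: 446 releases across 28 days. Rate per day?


Formula: deployments per day = releases / days
= 446 / 28
= 15.929 deploys/day
(equivalently, 111.5 deploys/week)

15.929 deploys/day


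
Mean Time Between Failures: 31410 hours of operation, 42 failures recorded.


Formula: MTBF = Total operating time / Number of failures
MTBF = 31410 / 42
MTBF = 747.86 hours

747.86 hours


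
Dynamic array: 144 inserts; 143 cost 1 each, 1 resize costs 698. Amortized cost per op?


Formula: Amortized cost = Total cost / Operations
Total cost = (143 * 1) + (1 * 698)
Total cost = 143 + 698 = 841
Amortized = 841 / 144 = 5.8403

5.8403


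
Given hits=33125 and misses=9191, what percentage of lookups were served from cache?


Formula: hit rate = hits / (hits + misses) * 100
hit rate = 33125 / (33125 + 9191) * 100
hit rate = 33125 / 42316 * 100
hit rate = 78.28%

78.28%


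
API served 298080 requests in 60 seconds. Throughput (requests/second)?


Formula: throughput = requests / seconds
throughput = 298080 / 60
throughput = 4968.0 requests/second

4968.0 requests/second


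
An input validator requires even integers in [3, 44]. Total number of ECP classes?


Constraint: even integers in [3, 44]
Class 1: x < 3 — out-of-range invalid
Class 2: x in [3,44] but odd — wrong type invalid
Class 3: x in [3,44] and even — valid
Class 4: x > 44 — out-of-range invalid
Total equivalence classes: 4

4 equivalence classes


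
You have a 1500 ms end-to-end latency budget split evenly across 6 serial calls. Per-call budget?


Formula: per_stage = total_budget / stages
per_stage = 1500 / 6
per_stage = 250.0 ms

250.0 ms


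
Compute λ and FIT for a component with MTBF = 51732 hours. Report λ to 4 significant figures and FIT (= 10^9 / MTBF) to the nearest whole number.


Formula: λ = 1 / MTBF; FIT = λ × 1e9 = 1e9 / MTBF
λ = 1 / 51732 ≈ 1.933e-05 failures/hour
FIT = 1e9 / 51732 ≈ 19330 failures per 1e9 hours (nearest whole number)

λ = 1.933e-05 /h, FIT = 19330


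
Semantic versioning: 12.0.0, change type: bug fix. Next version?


Current: 12.0.0
Change category: 'bug fix' → patch bump
SemVer rule: patch bump → increment PATCH (MAJOR and MINOR unchanged)
New: 12.0.1

12.0.1


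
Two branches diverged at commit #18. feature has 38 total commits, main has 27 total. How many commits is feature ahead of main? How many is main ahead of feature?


Common ancestor: commit #18
feature commits after divergence: 38 - 18 = 20
main commits after divergence: 27 - 18 = 9
feature is 20 commits ahead of main
main is 9 commits ahead of feature

feature ahead: 20, main ahead: 9


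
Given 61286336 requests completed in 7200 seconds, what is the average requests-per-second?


Formula: throughput = requests / seconds
throughput = 61286336 / 7200
throughput = 8511.99 requests/second

8511.99 requests/second


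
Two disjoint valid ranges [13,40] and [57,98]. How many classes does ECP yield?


Valid ranges: [13,40] and [57,98]
Class 1: x < 13 — invalid
Class 2: 13 ≤ x ≤ 40 — valid
Class 3: 40 < x < 57 — invalid (gap between ranges)
Class 4: 57 ≤ x ≤ 98 — valid
Class 5: x > 98 — invalid
Total equivalence classes: 5

5 equivalence classes


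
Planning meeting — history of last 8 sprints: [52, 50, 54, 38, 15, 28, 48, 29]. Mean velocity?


Formula: Avg velocity = Total points / Number of sprints
Points: [52, 50, 54, 38, 15, 28, 48, 29]
Sum = 52 + 50 + 54 + 38 + 15 + 28 + 48 + 29 = 314
Avg velocity = 314 / 8 = 39.25 points/sprint

39.25 points/sprint


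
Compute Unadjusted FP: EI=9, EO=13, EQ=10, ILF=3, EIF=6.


UFP = EI*4 + EO*5 + EQ*4 + ILF*10 + EIF*7
UFP = 9*4 + 13*5 + 10*4 + 3*10 + 6*7
UFP = 36 + 65 + 40 + 30 + 42
UFP = 213

213


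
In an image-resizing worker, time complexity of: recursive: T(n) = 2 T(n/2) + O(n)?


Reasoning: master theorem case 2 (merge-sort recurrence)
Complexity: O(n log n)

O(n log n)


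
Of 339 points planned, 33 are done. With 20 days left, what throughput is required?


Formula: Required rate = Remaining points / Days left
Remaining = 339 - 33 = 306 points
Required rate = 306 / 20 = 15.3 points/day

15.3 points/day


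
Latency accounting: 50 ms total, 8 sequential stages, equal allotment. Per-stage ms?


Formula: per_stage = total_budget / stages
per_stage = 50 / 8
per_stage = 6.25 ms

6.25 ms


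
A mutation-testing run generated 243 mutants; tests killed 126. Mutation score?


Mutation score = killed / total * 100
Mutation score = 126 / 243 * 100
Mutation score = 51.85%

51.85%


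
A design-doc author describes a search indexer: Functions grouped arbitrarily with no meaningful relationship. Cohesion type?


Reasoning: Worst: random grouping
Type: Coincidental cohesion

Coincidental cohesion


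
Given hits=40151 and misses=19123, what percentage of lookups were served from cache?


Formula: hit rate = hits / (hits + misses) * 100
hit rate = 40151 / (40151 + 19123) * 100
hit rate = 40151 / 59274 * 100
hit rate = 67.74%

67.74%


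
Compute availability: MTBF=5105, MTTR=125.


Availability = MTBF / (MTBF + MTTR)
Availability = 5105 / (5105 + 125)
Availability = 5105 / 5230
Availability = 97.6099%

97.6099%


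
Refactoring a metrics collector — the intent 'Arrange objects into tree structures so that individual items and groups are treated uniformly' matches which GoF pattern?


This matches the Composite pattern

Composite


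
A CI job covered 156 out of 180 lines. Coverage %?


Coverage = covered / total * 100
Coverage = 156 / 180 * 100
Coverage = 86.67%

86.67%


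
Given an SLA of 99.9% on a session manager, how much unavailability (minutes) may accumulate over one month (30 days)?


Formula: allowed downtime = period * (100 - SLA) / 100
Period (month (30 days)) = 43200 minutes
Unavailability fraction = (100 - 99.9) / 100
Allowed downtime = 43200 * (100 - 99.9) / 100
Allowed downtime = 43.2 minutes

43.2 minutes


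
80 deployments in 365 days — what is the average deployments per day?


Formula: deployments per day = releases / days
= 80 / 365
= 0.219 deploys/day
(equivalently, 1.53 deploys/week)

0.219 deploys/day


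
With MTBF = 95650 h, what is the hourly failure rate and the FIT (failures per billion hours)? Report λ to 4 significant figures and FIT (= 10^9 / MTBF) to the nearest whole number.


Formula: λ = 1 / MTBF; FIT = λ × 1e9 = 1e9 / MTBF
λ = 1 / 95650 ≈ 1.045e-05 failures/hour
FIT = 1e9 / 95650 ≈ 10455 failures per 1e9 hours (nearest whole number)

λ = 1.045e-05 /h, FIT = 10455


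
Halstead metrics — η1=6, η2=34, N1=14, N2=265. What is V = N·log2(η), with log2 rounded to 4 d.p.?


Formula: V = N * log2(η), where N = N1 + N2 and η = η1 + η2
η = 6 + 34 = 40
N = 14 + 265 = 279
log2(40) ≈ 5.3219
V = 279 * 5.3219 = 1484.81

1484.81


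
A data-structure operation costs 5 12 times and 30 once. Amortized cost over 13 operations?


Formula: Amortized cost = Total cost / Operations
Total cost = (12 * 5) + (1 * 30)
Total cost = 60 + 30 = 90
Amortized = 90 / 13 = 6.9231

6.9231


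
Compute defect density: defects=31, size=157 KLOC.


Defect density = defects / KLOC
Defect density = 31 / 157
Defect density = 0.197 defects/KLOC

0.197 defects/KLOC


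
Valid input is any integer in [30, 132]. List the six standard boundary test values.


Range: [30, 132]
Boundaries: just below min, min, min+1, max-1, max, just above max
Values: [29, 30, 31, 131, 132, 133]

[29, 30, 31, 131, 132, 133]


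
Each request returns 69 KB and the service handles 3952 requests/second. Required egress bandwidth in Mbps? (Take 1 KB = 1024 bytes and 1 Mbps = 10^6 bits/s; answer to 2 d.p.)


Formula: Mbps = payload_bytes * RPS * 8 / 1e6
Payload per request = 69 KB = 69 * 1024 = 70656 bytes
Total bytes/sec = 70656 * 3952 = 279232512
Total bits/sec = 279232512 * 8 = 2233860096
Mbps = 2233860096 / 1e6 = 2233.86

2233.86 Mbps


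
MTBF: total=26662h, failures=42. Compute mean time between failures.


Formula: MTBF = Total operating time / Number of failures
MTBF = 26662 / 42
MTBF = 634.81 hours

634.81 hours


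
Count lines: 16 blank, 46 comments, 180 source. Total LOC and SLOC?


Total LOC = blank + comment + code
Total LOC = 16 + 46 + 180 = 242
SLOC (source only) = code = 180

Total LOC: 242, SLOC: 180


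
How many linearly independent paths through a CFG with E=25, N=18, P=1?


Formula: V(G) = E - N + 2P
V(G) = 25 - 18 + 2*1
V(G) = 7 + 2
V(G) = 9

9


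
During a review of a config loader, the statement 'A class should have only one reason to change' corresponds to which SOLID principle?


This describes the Single Responsibility Principle (SRP)

Single Responsibility Principle (SRP)


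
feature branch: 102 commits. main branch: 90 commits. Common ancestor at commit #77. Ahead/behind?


Common ancestor: commit #77
feature commits after divergence: 102 - 77 = 25
main commits after divergence: 90 - 77 = 13
feature is 25 commits ahead of main
main is 13 commits ahead of feature

feature ahead: 25, main ahead: 13


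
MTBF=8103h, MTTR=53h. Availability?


Availability = MTBF / (MTBF + MTTR)
Availability = 8103 / (8103 + 53)
Availability = 8103 / 8156
Availability = 99.3502%

99.3502%


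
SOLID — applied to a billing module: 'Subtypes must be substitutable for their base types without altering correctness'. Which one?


This describes the Liskov Substitution Principle (LSP)

Liskov Substitution Principle (LSP)


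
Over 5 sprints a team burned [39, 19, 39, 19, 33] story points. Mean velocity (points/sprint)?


Formula: Avg velocity = Total points / Number of sprints
Points: [39, 19, 39, 19, 33]
Sum = 39 + 19 + 39 + 19 + 33 = 149
Avg velocity = 149 / 5 = 29.8 points/sprint

29.8 points/sprint


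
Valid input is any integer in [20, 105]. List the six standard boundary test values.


Range: [20, 105]
Boundaries: just below min, min, min+1, max-1, max, just above max
Values: [19, 20, 21, 104, 105, 106]

[19, 20, 21, 104, 105, 106]


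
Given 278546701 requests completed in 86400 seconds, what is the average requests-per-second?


Formula: throughput = requests / seconds
throughput = 278546701 / 86400
throughput = 3223.92 requests/second

3223.92 requests/second


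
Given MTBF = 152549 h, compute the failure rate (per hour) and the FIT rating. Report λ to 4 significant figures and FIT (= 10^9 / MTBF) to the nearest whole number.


Formula: λ = 1 / MTBF; FIT = λ × 1e9 = 1e9 / MTBF
λ = 1 / 152549 ≈ 6.555e-06 failures/hour
FIT = 1e9 / 152549 ≈ 6555 failures per 1e9 hours (nearest whole number)

λ = 6.555e-06 /h, FIT = 6555


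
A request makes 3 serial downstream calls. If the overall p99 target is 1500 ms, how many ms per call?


Formula: per_stage = total_budget / stages
per_stage = 1500 / 3
per_stage = 500.0 ms

500.0 ms


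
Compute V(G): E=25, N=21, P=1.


Formula: V(G) = E - N + 2P
V(G) = 25 - 21 + 2*1
V(G) = 4 + 2
V(G) = 6

6


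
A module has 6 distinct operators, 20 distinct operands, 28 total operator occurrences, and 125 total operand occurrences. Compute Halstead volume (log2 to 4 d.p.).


Formula: V = N * log2(η), where N = N1 + N2 and η = η1 + η2
η = 6 + 20 = 26
N = 28 + 125 = 153
log2(26) ≈ 4.7004
V = 153 * 4.7004 = 719.16

719.16


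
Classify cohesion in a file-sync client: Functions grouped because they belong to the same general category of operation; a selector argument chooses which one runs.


Reasoning: Grouped by category of activity, not by data or sequence
Type: Logical cohesion

Logical cohesion


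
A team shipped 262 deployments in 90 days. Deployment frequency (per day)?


Formula: deployments per day = releases / days
= 262 / 90
= 2.911 deploys/day
(equivalently, 20.38 deploys/week)

2.911 deploys/day


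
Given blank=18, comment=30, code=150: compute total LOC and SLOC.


Total LOC = blank + comment + code
Total LOC = 18 + 30 + 150 = 198
SLOC (source only) = code = 150

Total LOC: 198, SLOC: 150


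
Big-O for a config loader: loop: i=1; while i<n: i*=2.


Reasoning: i doubles each step so iterations are log2(n)
Complexity: O(log n)

O(log n)


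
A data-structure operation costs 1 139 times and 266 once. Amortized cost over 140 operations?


Formula: Amortized cost = Total cost / Operations
Total cost = (139 * 1) + (1 * 266)
Total cost = 139 + 266 = 405
Amortized = 405 / 140 = 2.8929

2.8929


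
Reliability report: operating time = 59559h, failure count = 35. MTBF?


Formula: MTBF = Total operating time / Number of failures
MTBF = 59559 / 35
MTBF = 1701.69 hours

1701.69 hours


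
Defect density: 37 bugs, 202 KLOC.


Defect density = defects / KLOC
Defect density = 37 / 202
Defect density = 0.183 defects/KLOC

0.183 defects/KLOC


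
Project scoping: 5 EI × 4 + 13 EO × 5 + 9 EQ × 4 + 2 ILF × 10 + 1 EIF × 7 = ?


UFP = EI*4 + EO*5 + EQ*4 + ILF*10 + EIF*7
UFP = 5*4 + 13*5 + 9*4 + 2*10 + 1*7
UFP = 20 + 65 + 36 + 20 + 7
UFP = 148

148


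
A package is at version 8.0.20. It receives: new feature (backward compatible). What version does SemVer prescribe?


Current: 8.0.20
Change category: 'new feature (backward compatible)' → minor bump
SemVer rule: minor bump → increment MINOR, reset PATCH to 0 (MAJOR unchanged)
New: 8.1.0

8.1.0


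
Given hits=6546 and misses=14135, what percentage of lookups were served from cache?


Formula: hit rate = hits / (hits + misses) * 100
hit rate = 6546 / (6546 + 14135) * 100
hit rate = 6546 / 20681 * 100
hit rate = 31.65%

31.65%


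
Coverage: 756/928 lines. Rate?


Coverage = covered / total * 100
Coverage = 756 / 928 * 100
Coverage = 81.47%

81.47%


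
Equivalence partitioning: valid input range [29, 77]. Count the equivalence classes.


Valid range: [29, 77]
Class 1: x < 29 — invalid
Class 2: 29 ≤ x ≤ 77 — valid
Class 3: x > 77 — invalid
Total equivalence classes: 3

3 equivalence classes


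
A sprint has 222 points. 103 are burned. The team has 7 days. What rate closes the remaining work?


Formula: Required rate = Remaining points / Days left
Remaining = 222 - 103 = 119 points
Required rate = 119 / 7 = 17.0 points/day

17.0 points/day


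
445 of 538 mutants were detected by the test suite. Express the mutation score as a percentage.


Mutation score = killed / total * 100
Mutation score = 445 / 538 * 100
Mutation score = 82.71%

82.71%


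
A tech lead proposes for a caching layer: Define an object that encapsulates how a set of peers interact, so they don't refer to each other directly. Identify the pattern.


This matches the Mediator pattern

Mediator


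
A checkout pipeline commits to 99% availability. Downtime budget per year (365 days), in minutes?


Formula: allowed downtime = period * (100 - SLA) / 100
Period (year (365 days)) = 525600 minutes
Unavailability fraction = (100 - 99.0) / 100
Allowed downtime = 525600 * (100 - 99.0) / 100
Allowed downtime = 5256.0 minutes

5256.0 minutes


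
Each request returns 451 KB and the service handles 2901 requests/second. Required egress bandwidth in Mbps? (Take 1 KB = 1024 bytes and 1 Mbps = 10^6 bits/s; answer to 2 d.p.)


Formula: Mbps = payload_bytes * RPS * 8 / 1e6
Payload per request = 451 KB = 451 * 1024 = 461824 bytes
Total bytes/sec = 461824 * 2901 = 1339751424
Total bits/sec = 1339751424 * 8 = 10718011392
Mbps = 10718011392 / 1e6 = 10718.01

10718.01 Mbps


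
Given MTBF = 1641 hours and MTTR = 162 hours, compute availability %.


Availability = MTBF / (MTBF + MTTR)
Availability = 1641 / (1641 + 162)
Availability = 1641 / 1803
Availability = 91.015%

91.015%


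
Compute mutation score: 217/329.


Mutation score = killed / total * 100
Mutation score = 217 / 329 * 100
Mutation score = 65.96%

65.96%


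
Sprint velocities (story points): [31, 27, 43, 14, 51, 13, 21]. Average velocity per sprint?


Formula: Avg velocity = Total points / Number of sprints
Points: [31, 27, 43, 14, 51, 13, 21]
Sum = 31 + 27 + 43 + 14 + 51 + 13 + 21 = 200
Avg velocity = 200 / 7 = 28.57 points/sprint

28.57 points/sprint


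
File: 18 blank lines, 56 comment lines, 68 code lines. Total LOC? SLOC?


Total LOC = blank + comment + code
Total LOC = 18 + 56 + 68 = 142
SLOC (source only) = code = 68

Total LOC: 142, SLOC: 68


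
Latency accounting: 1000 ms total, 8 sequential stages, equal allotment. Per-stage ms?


Formula: per_stage = total_budget / stages
per_stage = 1000 / 8
per_stage = 125.0 ms

125.0 ms


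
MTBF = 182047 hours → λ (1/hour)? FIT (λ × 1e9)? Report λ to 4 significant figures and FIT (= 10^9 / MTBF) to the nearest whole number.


Formula: λ = 1 / MTBF; FIT = λ × 1e9 = 1e9 / MTBF
λ = 1 / 182047 ≈ 5.493e-06 failures/hour
FIT = 1e9 / 182047 ≈ 5493 failures per 1e9 hours (nearest whole number)

λ = 5.493e-06 /h, FIT = 5493


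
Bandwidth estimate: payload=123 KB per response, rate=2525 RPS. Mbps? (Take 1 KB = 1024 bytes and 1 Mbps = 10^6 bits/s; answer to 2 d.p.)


Formula: Mbps = payload_bytes * RPS * 8 / 1e6
Payload per request = 123 KB = 123 * 1024 = 125952 bytes
Total bytes/sec = 125952 * 2525 = 318028800
Total bits/sec = 318028800 * 8 = 2544230400
Mbps = 2544230400 / 1e6 = 2544.23

2544.23 Mbps


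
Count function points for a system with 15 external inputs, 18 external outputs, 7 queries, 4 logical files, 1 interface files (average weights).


UFP = EI*4 + EO*5 + EQ*4 + ILF*10 + EIF*7
UFP = 15*4 + 18*5 + 7*4 + 4*10 + 1*7
UFP = 60 + 90 + 28 + 40 + 7
UFP = 225

225


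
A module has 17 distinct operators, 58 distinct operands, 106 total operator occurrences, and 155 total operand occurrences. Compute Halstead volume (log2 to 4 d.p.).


Formula: V = N * log2(η), where N = N1 + N2 and η = η1 + η2
η = 17 + 58 = 75
N = 106 + 155 = 261
log2(75) ≈ 6.2288
V = 261 * 6.2288 = 1625.72

1625.72


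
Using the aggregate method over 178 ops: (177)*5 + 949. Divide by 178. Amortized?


Formula: Amortized cost = Total cost / Operations
Total cost = (177 * 5) + (1 * 949)
Total cost = 885 + 949 = 1834
Amortized = 1834 / 178 = 10.3034

10.3034


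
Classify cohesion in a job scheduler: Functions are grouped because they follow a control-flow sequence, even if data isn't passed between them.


Reasoning: Grouped by order of execution within a routine, not by data flow
Type: Procedural cohesion

Procedural cohesion


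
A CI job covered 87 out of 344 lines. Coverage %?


Coverage = covered / total * 100
Coverage = 87 / 344 * 100
Coverage = 25.29%

25.29%


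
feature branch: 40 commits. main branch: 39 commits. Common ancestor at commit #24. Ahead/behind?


Common ancestor: commit #24
feature commits after divergence: 40 - 24 = 16
main commits after divergence: 39 - 24 = 15
feature is 16 commits ahead of main
main is 15 commits ahead of feature

feature ahead: 16, main ahead: 15


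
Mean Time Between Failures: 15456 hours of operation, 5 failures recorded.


Formula: MTBF = Total operating time / Number of failures
MTBF = 15456 / 5
MTBF = 3091.2 hours

3091.2 hours


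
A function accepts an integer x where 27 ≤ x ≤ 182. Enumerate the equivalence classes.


Valid range: [27, 182]
Class 1: x < 27 — invalid
Class 2: 27 ≤ x ≤ 182 — valid
Class 3: x > 182 — invalid
Total equivalence classes: 3

3 equivalence classes


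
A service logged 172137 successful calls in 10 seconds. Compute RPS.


Formula: throughput = requests / seconds
throughput = 172137 / 10
throughput = 17213.7 requests/second

17213.7 requests/second


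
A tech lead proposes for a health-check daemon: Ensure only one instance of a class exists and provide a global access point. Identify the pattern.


This matches the Singleton pattern

Singleton


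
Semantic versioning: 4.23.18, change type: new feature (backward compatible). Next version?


Current: 4.23.18
Change category: 'new feature (backward compatible)' → minor bump
SemVer rule: minor bump → increment MINOR, reset PATCH to 0 (MAJOR unchanged)
New: 4.24.0

4.24.0


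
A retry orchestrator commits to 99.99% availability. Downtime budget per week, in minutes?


Formula: allowed downtime = period * (100 - SLA) / 100
Period (week) = 10080 minutes
Unavailability fraction = (100 - 99.99) / 100
Allowed downtime = 10080 * (100 - 99.99) / 100
Allowed downtime = 1.008 minutes

1.008 minutes


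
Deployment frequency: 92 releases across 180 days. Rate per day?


Formula: deployments per day = releases / days
= 92 / 180
= 0.511 deploys/day
(equivalently, 3.58 deploys/week)

0.511 deploys/day


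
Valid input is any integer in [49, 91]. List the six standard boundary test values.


Range: [49, 91]
Boundaries: just below min, min, min+1, max-1, max, just above max
Values: [48, 49, 50, 90, 91, 92]

[48, 49, 50, 90, 91, 92]


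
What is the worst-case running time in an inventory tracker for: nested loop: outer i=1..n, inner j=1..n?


Reasoning: n iterations times n iterations
Complexity: O(n^2)

O(n^2)


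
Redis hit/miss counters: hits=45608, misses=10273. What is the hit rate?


Formula: hit rate = hits / (hits + misses) * 100
hit rate = 45608 / (45608 + 10273) * 100
hit rate = 45608 / 55881 * 100
hit rate = 81.62%

81.62%


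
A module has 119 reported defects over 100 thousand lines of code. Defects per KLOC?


Defect density = defects / KLOC
Defect density = 119 / 100
Defect density = 1.19 defects/KLOC

1.19 defects/KLOC


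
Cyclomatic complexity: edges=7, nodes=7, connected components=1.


Formula: V(G) = E - N + 2P
V(G) = 7 - 7 + 2*1
V(G) = 0 + 2
V(G) = 2

2


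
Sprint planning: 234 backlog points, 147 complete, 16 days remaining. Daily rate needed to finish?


Formula: Required rate = Remaining points / Days left
Remaining = 234 - 147 = 87 points
Required rate = 87 / 16 = 5.44 points/day

5.44 points/day


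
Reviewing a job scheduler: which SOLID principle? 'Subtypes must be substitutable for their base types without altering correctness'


This describes the Liskov Substitution Principle (LSP)

Liskov Substitution Principle (LSP)


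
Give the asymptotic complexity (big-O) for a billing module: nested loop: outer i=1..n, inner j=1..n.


Reasoning: n iterations times n iterations
Complexity: O(n^2)

O(n^2)


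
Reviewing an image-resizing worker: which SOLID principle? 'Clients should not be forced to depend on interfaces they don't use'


This describes the Interface Segregation Principle (ISP)

Interface Segregation Principle (ISP)


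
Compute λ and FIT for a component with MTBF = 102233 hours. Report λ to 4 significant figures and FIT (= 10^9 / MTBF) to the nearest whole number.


Formula: λ = 1 / MTBF; FIT = λ × 1e9 = 1e9 / MTBF
λ = 1 / 102233 ≈ 9.782e-06 failures/hour
FIT = 1e9 / 102233 ≈ 9782 failures per 1e9 hours (nearest whole number)

λ = 9.782e-06 /h, FIT = 9782


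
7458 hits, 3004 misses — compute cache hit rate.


Formula: hit rate = hits / (hits + misses) * 100
hit rate = 7458 / (7458 + 3004) * 100
hit rate = 7458 / 10462 * 100
hit rate = 71.29%

71.29%


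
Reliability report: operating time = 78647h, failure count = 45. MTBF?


Formula: MTBF = Total operating time / Number of failures
MTBF = 78647 / 45
MTBF = 1747.71 hours

1747.71 hours


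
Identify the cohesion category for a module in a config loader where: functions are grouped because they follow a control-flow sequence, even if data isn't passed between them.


Reasoning: Grouped by order of execution within a routine, not by data flow
Type: Procedural cohesion

Procedural cohesion


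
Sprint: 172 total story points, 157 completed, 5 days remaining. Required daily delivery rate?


Formula: Required rate = Remaining points / Days left
Remaining = 172 - 157 = 15 points
Required rate = 15 / 5 = 3.0 points/day

3.0 points/day


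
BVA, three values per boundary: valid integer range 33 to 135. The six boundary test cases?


Range: [33, 135]
Boundaries: just below min, min, min+1, max-1, max, just above max
Values: [32, 33, 34, 134, 135, 136]

[32, 33, 34, 134, 135, 136]


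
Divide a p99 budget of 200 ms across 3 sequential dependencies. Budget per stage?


Formula: per_stage = total_budget / stages
per_stage = 200 / 3
per_stage = 66.67 ms

66.67 ms


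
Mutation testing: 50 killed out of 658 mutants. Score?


Mutation score = killed / total * 100
Mutation score = 50 / 658 * 100
Mutation score = 7.6%

7.6%


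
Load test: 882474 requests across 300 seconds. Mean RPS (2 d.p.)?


Formula: throughput = requests / seconds
throughput = 882474 / 300
throughput = 2941.58 requests/second

2941.58 requests/second


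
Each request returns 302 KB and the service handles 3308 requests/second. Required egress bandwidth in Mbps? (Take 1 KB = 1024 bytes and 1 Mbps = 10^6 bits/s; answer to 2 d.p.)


Formula: Mbps = payload_bytes * RPS * 8 / 1e6
Payload per request = 302 KB = 302 * 1024 = 309248 bytes
Total bytes/sec = 309248 * 3308 = 1022992384
Total bits/sec = 1022992384 * 8 = 8183939072
Mbps = 8183939072 / 1e6 = 8183.94

8183.94 Mbps


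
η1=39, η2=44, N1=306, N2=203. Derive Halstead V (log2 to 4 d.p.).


Formula: V = N * log2(η), where N = N1 + N2 and η = η1 + η2
η = 39 + 44 = 83
N = 306 + 203 = 509
log2(83) ≈ 6.3750
V = 509 * 6.3750 = 3244.88

3244.88


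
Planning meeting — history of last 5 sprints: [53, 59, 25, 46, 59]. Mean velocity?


Formula: Avg velocity = Total points / Number of sprints
Points: [53, 59, 25, 46, 59]
Sum = 53 + 59 + 25 + 46 + 59 = 242
Avg velocity = 242 / 5 = 48.4 points/sprint

48.4 points/sprint


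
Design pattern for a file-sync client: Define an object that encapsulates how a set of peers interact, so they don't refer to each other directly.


This matches the Mediator pattern

Mediator


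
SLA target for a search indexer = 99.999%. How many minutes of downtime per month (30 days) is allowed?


Formula: allowed downtime = period * (100 - SLA) / 100
Period (month (30 days)) = 43200 minutes
Unavailability fraction = (100 - 99.999) / 100
Allowed downtime = 43200 * (100 - 99.999) / 100
Allowed downtime = 0.432 minutes

0.432 minutes


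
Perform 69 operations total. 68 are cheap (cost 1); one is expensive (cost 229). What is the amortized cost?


Formula: Amortized cost = Total cost / Operations
Total cost = (68 * 1) + (1 * 229)
Total cost = 68 + 229 = 297
Amortized = 297 / 69 = 4.3043

4.3043


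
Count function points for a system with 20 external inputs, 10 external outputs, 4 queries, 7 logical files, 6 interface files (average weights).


UFP = EI*4 + EO*5 + EQ*4 + ILF*10 + EIF*7
UFP = 20*4 + 10*5 + 4*4 + 7*10 + 6*7
UFP = 80 + 50 + 16 + 70 + 42
UFP = 258

258


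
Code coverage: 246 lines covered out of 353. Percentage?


Coverage = covered / total * 100
Coverage = 246 / 353 * 100
Coverage = 69.69%

69.69%


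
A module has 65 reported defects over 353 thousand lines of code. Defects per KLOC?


Defect density = defects / KLOC
Defect density = 65 / 353
Defect density = 0.184 defects/KLOC

0.184 defects/KLOC


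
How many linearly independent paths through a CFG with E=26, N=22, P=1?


Formula: V(G) = E - N + 2P
V(G) = 26 - 22 + 2*1
V(G) = 4 + 2
V(G) = 6

6


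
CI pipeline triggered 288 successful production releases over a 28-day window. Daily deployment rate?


Formula: deployments per day = releases / days
= 288 / 28
= 10.286 deploys/day
(equivalently, 72.0 deploys/week)

10.286 deploys/day


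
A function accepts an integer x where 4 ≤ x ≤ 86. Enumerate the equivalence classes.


Valid range: [4, 86]
Class 1: x < 4 — invalid
Class 2: 4 ≤ x ≤ 86 — valid
Class 3: x > 86 — invalid
Total equivalence classes: 3

3 equivalence classes


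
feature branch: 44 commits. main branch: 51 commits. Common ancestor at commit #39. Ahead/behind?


Common ancestor: commit #39
feature commits after divergence: 44 - 39 = 5
main commits after divergence: 51 - 39 = 12
feature is 5 commits ahead of main
main is 12 commits ahead of feature

feature ahead: 5, main ahead: 12


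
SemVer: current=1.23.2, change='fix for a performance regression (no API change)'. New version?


Current: 1.23.2
Change category: 'fix for a performance regression (no API change)' → patch bump
SemVer rule: patch bump → increment PATCH (MAJOR and MINOR unchanged)
New: 1.23.3

1.23.3


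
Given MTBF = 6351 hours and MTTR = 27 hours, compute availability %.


Availability = MTBF / (MTBF + MTTR)
Availability = 6351 / (6351 + 27)
Availability = 6351 / 6378
Availability = 99.5767%

99.5767%
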